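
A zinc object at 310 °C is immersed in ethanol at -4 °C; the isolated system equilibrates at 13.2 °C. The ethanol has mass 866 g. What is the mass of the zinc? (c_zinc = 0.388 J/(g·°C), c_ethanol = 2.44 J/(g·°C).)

m ≈ 316 g

|Q_zinc| = |Q_ethanol|:
m×0.388×(310 − 13.2) = 866×2.44×(13.2 − (-4))
115.16 m = 36344  ⇒  m ≈ 315.6 g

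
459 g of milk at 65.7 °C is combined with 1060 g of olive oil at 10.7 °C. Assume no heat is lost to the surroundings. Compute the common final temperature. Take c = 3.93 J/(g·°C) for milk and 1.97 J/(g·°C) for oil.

T_f ≈ 36.2 °C

Net heat exchanged in the isolated system is zero:
459·3.93·(T − 65.7) + 1060·1.97·(T − 10.7) = 0
(1803.9 + 2088.2) T = 1803.9·65.7 + 2088.2·10.7
T = 140858 / 3892.1 = 36.2 °C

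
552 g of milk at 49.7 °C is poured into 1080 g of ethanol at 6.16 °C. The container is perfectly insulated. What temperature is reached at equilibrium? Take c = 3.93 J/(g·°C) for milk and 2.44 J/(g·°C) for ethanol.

Let T be the final temperature. ΣQ_i = 0:
552*3.93*(T − 49.7) + 1080*2.44*(T − 6.16) = 0
(2169.4 + 2635.2) T = 2169.4*49.7 + 2635.2*6.16
T = 124050 / 4804.6 = 25.8 °C

T_f ≈ 25.8 °C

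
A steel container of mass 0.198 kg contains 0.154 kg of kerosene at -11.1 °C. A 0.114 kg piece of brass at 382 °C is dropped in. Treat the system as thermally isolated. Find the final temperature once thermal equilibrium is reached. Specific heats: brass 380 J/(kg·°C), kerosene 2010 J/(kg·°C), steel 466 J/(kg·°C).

Net heat exchanged in the isolated system is zero:
0.114×380×(T − 382) + 0.154×2010×(T − (-11.1)) + 0.198×466×(T − (-11.1)) = 0
445.13 T = 12088
T = 12088/445.13 ≈ 27.16 °C

T_f ≈ 27.2 °C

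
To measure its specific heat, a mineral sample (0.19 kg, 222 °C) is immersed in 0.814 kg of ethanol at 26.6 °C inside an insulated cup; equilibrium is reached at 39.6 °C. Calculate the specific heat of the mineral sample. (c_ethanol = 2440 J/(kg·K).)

c ≈ 745 J/(kg·K)

Energy conservation, ΣQ = 0:
0.19·c·(39.6 − 222) + 0.814·2440·(39.6 − 26.6) = 0
-34.66 c = -25820
c = -25820/-34.66 ≈ 745 J/(kg·K)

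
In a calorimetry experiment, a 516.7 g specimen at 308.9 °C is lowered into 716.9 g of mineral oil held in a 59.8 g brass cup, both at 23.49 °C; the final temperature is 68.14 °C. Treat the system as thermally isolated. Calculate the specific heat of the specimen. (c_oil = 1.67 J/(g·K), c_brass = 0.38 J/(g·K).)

Energy conservation, ΣQ = 0:
516.7×c×(68.14 − 308.9) + 716.9×1.67×(68.14 − 23.49) + 59.8×0.38×(68.14 − 23.49) = 0
-124401 c = -54471
c = -54471/-124401 ≈ 0.4379 J/(g·K)

c ≈ 0.438 J/(g·K)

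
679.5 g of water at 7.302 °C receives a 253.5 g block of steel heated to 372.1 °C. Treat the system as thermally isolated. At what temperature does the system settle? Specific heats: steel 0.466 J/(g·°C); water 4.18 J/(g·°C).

Conservation of energy gives ΣQ = 0:
253.5×0.466×(T − 372.1) + 679.5×4.18×(T − 7.302) = 0
2958.4 T = 64696
T = 64696/2958.4 ≈ 21.87 °C

T_f ≈ 21.9 °C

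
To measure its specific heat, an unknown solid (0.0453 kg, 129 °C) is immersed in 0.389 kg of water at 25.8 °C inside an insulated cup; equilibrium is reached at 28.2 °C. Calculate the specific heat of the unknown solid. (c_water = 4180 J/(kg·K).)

c ≈ 855 J/(kg·K)

Heat lost by the unknown solid = heat gained by the water:
0.0453×c×(129 − 28.2) = 0.389×4180×(28.2 − 25.8)
4.566 c = 3902.4  ⇒  c ≈ 854.6 J/(kg·K)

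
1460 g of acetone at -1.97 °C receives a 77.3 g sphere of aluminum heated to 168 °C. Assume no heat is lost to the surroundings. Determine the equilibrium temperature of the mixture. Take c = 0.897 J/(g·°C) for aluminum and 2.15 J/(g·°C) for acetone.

Set heat shed by the hot body equal to heat absorbed by the cold body:
77.3*0.897*(168 − T) = 1460*2.15*(T − (-1.97))
69.34(168 − T) = 3139(T − (-1.97))
3208.3 T = 5465  ⇒  T ≈ 1.70 °C

T_f ≈ 1.7 °C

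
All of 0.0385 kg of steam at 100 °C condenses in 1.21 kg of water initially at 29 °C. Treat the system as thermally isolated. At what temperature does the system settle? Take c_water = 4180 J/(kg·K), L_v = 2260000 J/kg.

Energy balance with sensible and latent terms:
latent heat released on condensation: 0.0385×2260000 = 87010
  condensed water 100 °C→T: 160.93(T − 100)
  original water: 5057.8(T − 29)
5218.7 T = 87010 + 16093 + 146676 = 249779
T ≈ 47.86 °C, under the boiling point, so the assumption holds.

T_f ≈ 47.9 °C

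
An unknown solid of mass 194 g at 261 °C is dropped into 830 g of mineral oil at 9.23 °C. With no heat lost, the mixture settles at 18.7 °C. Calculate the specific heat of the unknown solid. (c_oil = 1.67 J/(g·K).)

c ≈ 0.279 J/(g·K)

Conservation of energy gives ΣQ = 0:
194·c·(18.7 − 261) + 830·1.67·(18.7 − 9.23) = 0
-47006 c = -13126
c = -13126/-47006 ≈ 0.2792 J/(g·K)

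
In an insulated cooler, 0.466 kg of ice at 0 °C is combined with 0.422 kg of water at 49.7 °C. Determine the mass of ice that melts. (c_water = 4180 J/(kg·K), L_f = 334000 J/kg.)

m_melted ≈ 0.262 kg

Water can give up m c ΔT = 0.422×4180×49.7 = 87669 J before reaching 0 °C.
To melt every bit of ice: 0.466×334000 = 155644 J.
That's not enough to melt it all — equilibrium is at 0 °C with ice remaining.
m_melted×334000 = 87669  ⇒  m_melted ≈ 0.2625 kg.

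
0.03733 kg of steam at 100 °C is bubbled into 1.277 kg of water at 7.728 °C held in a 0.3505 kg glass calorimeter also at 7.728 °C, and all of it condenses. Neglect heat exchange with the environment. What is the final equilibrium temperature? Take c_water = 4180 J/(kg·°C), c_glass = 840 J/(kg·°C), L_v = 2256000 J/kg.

Sum of m c ΔT and latent-heat terms is zero:
latent heat released on condensation: 0.03733·2256000 = 84216; condensed water 100 °C→T: 156.04(T − 100); water warms: 1.277·4180·(T − 7.728) = 5337.9(T − 7.728); glass cup: 0.3505·840·(T − 7.728) = 294.42(T − 7.728)
5788.3 T = 84216 + 15604 + 43526 = 143347
T ≈ 24.76 °C, under the boiling point, so the assumption holds.

T_f ≈ 24.8 °C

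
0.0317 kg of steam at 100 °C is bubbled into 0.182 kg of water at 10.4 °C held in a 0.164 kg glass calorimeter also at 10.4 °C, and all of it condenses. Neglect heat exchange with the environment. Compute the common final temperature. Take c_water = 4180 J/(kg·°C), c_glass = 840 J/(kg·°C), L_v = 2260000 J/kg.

Energy balance with sensible and latent terms:
steam→water at 100 °C releases m L_v = 0.0317·2260000 = 71642
  condensate cools 100→T: 0.0317·4180·(T − 100) = 132.51(T − 100)
  water warms: 0.182·4180·(T − 10.4) = 760.76(T − 10.4)
  cup: 137.76(T − 10.4)
1031 T = 71642 + 13251 + 9344.6 = 94237
T ≈ 91.40 °C — below 100 °C, confirming all the steam condensed.

T_f ≈ 91.4 °C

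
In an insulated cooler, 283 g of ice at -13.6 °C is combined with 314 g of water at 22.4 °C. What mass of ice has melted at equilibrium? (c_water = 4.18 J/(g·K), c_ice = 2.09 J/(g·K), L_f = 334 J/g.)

m_melted ≈ 63.9 g

Heat available from the water dropping to 0 °C: 314·4.18·22.4 = 29400 J.
Of that, 283·2.09·13.6 = 8044 J goes to bring the ice to 0 °C, leaving 21356 J.
Fully melting the ice requires m_ice L_f = 283·334 = 94522 J.
That's not enough to melt it all — equilibrium is at 0 °C with ice remaining.
Mass melted = 21356/334 ≈ 63.94 g.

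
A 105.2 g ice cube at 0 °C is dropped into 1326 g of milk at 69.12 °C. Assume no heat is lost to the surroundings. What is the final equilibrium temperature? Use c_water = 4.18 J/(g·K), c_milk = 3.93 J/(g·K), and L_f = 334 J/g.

T_f ≈ 57.5 °C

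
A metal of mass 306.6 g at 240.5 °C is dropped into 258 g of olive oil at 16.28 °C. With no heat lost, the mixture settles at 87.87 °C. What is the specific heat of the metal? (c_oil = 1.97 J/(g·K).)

c ≈ 0.778 J/(g·K)

m_s c (T_s − T_f) = m_oil c_oil (T_f − T_0):
306.6·c·(240.5 − 87.87) = 258·1.97·(87.87 − 16.28)
46796 c = 36386  ⇒  c ≈ 0.7775 J/(g·K)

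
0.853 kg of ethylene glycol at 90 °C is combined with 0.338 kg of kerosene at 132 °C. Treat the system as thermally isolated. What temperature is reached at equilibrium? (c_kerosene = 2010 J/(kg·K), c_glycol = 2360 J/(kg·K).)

Heat gained plus heat lost sum to zero:
0.338*2010*(T − 132) + 0.853*2360*(T − 90) = 0
679.38(T − 132) + 2013.1(T − 90) = 0
2692.5 T = 270855
T = 270855 / 2692.5 = 101 °C

T_f ≈ 100.6 °C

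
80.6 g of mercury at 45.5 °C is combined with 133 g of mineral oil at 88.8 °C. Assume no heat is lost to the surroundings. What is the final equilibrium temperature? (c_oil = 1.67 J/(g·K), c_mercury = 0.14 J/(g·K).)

Taking heat into each body as positive, Σ m c ΔT = 0:
133·1.67·(T − 88.8) + 80.6·0.14·(T − 45.5) = 0
(222.11 + 11.28) T = 222.11·88.8 + 11.28·45.5
T = 20237/233.39 ≈ 86.71 °C

T_f ≈ 86.7 °C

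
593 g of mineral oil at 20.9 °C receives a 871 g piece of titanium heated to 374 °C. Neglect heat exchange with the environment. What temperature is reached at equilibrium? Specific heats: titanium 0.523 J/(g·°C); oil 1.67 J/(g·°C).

T_f ≈ 132.1 °C

Let T be the final temperature. ΣQ_i = 0:
871·0.523·(T − 374) + 593·1.67·(T − 20.9) = 0
455.53(T − 374) + 990.31(T − 20.9) = 0
1445.8 T = 191067
T = 191067/1445.8 ≈ 132.15 °C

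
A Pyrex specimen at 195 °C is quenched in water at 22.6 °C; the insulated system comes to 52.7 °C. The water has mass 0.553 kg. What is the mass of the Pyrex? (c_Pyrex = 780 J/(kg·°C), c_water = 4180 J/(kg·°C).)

Heat lost by the Pyrex = heat gained by the water:
m×780×(195 − 52.7) = 0.553×4180×(52.7 − 22.6)
110994 m = 69577  ⇒  m ≈ 0.6269 kg

m ≈ 0.627 kg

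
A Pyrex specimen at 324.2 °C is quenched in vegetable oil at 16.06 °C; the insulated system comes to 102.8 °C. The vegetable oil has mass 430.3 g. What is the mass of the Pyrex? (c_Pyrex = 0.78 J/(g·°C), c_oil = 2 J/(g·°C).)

m ≈ 432 g

Let T be the final temperature. ΣQ_i = 0:
m×0.78×(102.8 − 324.2) + 430.3×2×(102.8 − 16.06) = 0
-172.69 m = -74648
m = -74648/-172.69 ≈ 432.3 g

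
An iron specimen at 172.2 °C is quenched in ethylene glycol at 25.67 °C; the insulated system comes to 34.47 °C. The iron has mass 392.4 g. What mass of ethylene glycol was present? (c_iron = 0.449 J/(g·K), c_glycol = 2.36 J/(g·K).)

m ≈ 1170 g

Heat lost by the iron = heat gained by the glycol:
392.4×0.449×(172.2 − 34.47) = m×2.36×(34.47 − 25.67)
20.77 m = 24266  ⇒  m ≈ 1168 g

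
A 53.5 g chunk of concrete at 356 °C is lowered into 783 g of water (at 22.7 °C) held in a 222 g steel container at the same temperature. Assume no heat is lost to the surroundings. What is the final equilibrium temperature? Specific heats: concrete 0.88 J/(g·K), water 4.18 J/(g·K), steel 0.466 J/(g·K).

T_f ≈ 27.3 °C

T_f = Σ m_i c_i T_i / Σ m_i c_i:
T_f = (47.08×356 + 3272.9×22.7 + 103.45×22.7) / (47.08 + 3272.9 + 103.45)
    = 93405 / 3423.5 ≈ 27.28 °C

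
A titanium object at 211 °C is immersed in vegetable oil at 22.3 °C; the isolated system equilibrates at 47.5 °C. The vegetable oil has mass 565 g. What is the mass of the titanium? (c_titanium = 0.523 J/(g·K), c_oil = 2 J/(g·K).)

m ≈ 333 g

|Q_titanium| = |Q_oil|:
m·0.523·(211 − 47.5) = 565·2·(47.5 − 22.3)
85.51 m = 28476  ⇒  m ≈ 333 g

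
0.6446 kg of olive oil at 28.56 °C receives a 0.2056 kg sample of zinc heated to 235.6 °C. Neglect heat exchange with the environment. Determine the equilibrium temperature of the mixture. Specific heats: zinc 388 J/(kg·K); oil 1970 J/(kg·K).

With ΣQ=0 the equilibrium temperature is the m·c-weighted mean:
T_f = (79.77*235.6 + 1269.9*28.56) / (79.77 + 1269.9)
    = 55062 / 1349.6 ≈ 40.80 °C

T_f ≈ 40.8 °C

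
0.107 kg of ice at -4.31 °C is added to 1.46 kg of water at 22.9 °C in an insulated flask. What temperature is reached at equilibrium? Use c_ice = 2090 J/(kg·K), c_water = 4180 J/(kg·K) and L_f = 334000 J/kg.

T_f ≈ 15.7 °C

Heat gained plus heat lost sum to zero:
ice -4.31→0 °C: 0.107·2090·4.31 = 963.85
  fusion: m_ice L_f = 0.107·334000 = 35738
  meltwater 0→T: 0.107·4180·T = 447.26 T
  water: 6102.8(T − 22.9)
6550.1 T = 139754 − 36702 = 103052
T ≈ 15.73 °C (positive, so assuming full melt was valid).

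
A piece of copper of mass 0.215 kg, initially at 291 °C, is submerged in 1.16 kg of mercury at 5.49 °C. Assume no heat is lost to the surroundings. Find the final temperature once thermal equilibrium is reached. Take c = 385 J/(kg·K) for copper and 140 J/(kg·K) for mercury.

T_f ≈ 101.9 °C

T_f = Σ m_i c_i T_i / Σ m_i c_i:
T_f = (82.78·291 + 162.4·5.49) / (82.78 + 162.4)
    = 24979 / 245.17 ≈ 101.88 °C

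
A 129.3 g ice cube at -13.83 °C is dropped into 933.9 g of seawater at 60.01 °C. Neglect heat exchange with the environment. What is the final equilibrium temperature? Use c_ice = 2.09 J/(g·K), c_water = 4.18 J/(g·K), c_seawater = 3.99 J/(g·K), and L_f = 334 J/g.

T_f ≈ 41.4 °C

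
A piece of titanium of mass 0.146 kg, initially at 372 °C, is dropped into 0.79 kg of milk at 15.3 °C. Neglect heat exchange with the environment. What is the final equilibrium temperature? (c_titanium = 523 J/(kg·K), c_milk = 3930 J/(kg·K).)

T_f = Σ m_i c_i T_i / Σ m_i c_i:
T_f = (76.36×372 + 3104.7×15.3) / (76.36 + 3104.7)
    = 75907 / 3181.1 ≈ 23.86 °C

T_f ≈ 23.9 °C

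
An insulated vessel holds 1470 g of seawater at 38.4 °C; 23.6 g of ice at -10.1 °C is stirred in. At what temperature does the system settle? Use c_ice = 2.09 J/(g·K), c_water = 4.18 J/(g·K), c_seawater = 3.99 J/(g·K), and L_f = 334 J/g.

Let T be the final temperature. ΣQ_i = 0:
warm ice to 0 °C: 23.6·2.09·(0 − (-10.1)) = 498.17; melt ice: 23.6·334 = 7882.4; meltwater 0→T: 23.6·4.18·T = 98.65 T; seawater: 5865.3(T − 38.4)
5963.9 T = 225228 − 8380.6 = 216847
T ≈ 36.36 °C — above 0 °C, consistent with complete melting.

T_f ≈ 36.4 °C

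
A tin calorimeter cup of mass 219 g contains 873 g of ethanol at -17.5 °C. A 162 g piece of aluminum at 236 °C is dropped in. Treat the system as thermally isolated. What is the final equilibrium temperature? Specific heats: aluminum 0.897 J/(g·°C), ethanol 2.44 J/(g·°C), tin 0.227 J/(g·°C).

Setting the total heat transfer to zero:
162×0.897×(T − 236) + 873×2.44×(T − (-17.5)) + 219×0.227×(T − (-17.5)) = 0
145.31(T − 236) + 2130.1(T − (-17.5)) + 49.71(T − (-17.5)) = 0
2325.1 T = -3853
T = -3853/2325.1 ≈ -1.66 °C

T_f ≈ -1.7 °C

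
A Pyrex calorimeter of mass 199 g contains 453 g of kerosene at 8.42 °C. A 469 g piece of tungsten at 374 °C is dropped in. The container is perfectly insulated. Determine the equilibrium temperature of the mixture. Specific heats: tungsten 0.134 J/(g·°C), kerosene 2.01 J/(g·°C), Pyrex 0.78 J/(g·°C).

Setting the total heat transfer to zero:
469*0.134*(T − 374) + 453*2.01*(T − 8.42) + 199*0.78*(T − 8.42) = 0
62.85(T − 374) + 910.53(T − 8.42) + 155.22(T − 8.42) = 0
1128.6 T = 32478
T = 32478 / 1128.6 = 28.8 °C

T_f ≈ 28.8 °C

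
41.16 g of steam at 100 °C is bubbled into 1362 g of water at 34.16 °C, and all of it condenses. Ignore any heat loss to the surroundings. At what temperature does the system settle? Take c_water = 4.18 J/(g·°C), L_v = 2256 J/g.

T_f ≈ 51.9 °C

Net heat exchanged in the isolated system is zero:
condense steam: −41.16·2256 = −92857; condensate cools 100→T: 41.16·4.18·(T − 100) = 172.05(T − 100); water warms: 1362·4.18·(T − 34.16) = 5693.2(T − 34.16)
5865.2 T = 92857 + 17205 + 194478 = 304540
T ≈ 51.92 °C, under the boiling point, so the assumption holds.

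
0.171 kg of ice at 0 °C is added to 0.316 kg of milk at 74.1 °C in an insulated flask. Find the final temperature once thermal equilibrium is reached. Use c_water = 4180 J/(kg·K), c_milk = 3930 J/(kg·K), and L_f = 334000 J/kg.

T_f ≈ 17.8 °C

Conservation of energy gives ΣQ = 0:
fusion: m_ice L_f = 0.171×334000 = 57114
  meltwater 0→T: 0.171×4180×T = 714.78 T
  milk: 1241.9(T − 74.1)
1956.7 T = 92023 − 57114 = 34909
T ≈ 17.84 °C (positive, so assuming full melt was valid).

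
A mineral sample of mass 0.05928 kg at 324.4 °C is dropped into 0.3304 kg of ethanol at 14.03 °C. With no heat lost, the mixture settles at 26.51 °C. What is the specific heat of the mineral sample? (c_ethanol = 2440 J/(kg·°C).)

Conservation of energy gives ΣQ = 0:
0.05928×c×(26.51 − 324.4) + 0.3304×2440×(26.51 − 14.03) = 0
-17.66 c = -10061
c = -10061/-17.66 ≈ 569.7 J/(kg·°C)

c ≈ 570 J/(kg·°C)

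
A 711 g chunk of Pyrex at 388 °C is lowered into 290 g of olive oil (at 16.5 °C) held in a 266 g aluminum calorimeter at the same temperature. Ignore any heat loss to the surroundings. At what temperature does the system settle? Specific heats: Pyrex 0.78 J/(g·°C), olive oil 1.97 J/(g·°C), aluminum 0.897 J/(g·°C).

T_f ≈ 167.5 °C

Net heat exchanged in the isolated system is zero:
711×0.78×(T − 388) + 290×1.97×(T − 16.5) + 266×0.897×(T − 16.5) = 0
1364.5 T = 228540
T = 228540 / 1364.5 = 167 °C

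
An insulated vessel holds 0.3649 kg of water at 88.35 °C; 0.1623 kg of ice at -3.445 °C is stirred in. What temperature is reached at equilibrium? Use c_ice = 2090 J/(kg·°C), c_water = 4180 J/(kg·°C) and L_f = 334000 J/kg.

T_f ≈ 36.0 °C

Sum of m c ΔT and latent-heat terms is zero:
ice -3.445→0 °C: 0.1623×2090×3.445 = 1168.6
  melt ice: 0.1623×334000 = 54208
  warm the meltwater: 678.41 T
  water: 1525.3(T − 88.35)
2203.7 T = 134759 − 55377 = 79382
T ≈ 36.02 °C. Since T > 0 °C, the all-ice-melts assumption holds.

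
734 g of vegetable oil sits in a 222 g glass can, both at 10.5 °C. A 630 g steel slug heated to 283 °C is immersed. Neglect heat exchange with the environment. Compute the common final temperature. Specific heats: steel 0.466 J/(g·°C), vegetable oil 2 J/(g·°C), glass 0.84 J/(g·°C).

T_f ≈ 51.6 °C

Let T be the final temperature. ΣQ_i = 0:
630*0.466*(T − 283) + 734*2*(T − 10.5) + 222*0.84*(T − 10.5) = 0
293.58(T − 283) + 1468(T − 10.5) + 186.48(T − 10.5) = 0
1948.1 T = 100455
T = 100455 / 1948.1 = 51.6 °C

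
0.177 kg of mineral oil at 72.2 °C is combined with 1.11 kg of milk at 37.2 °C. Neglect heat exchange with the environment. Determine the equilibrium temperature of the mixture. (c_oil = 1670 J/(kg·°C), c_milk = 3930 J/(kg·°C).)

Heat gained plus heat lost sum to zero:
0.177*1670*(T − 72.2) + 1.11*3930*(T − 37.2) = 0
4657.9 T = 183619
T = 183619 / 4657.9 = 39.4 °C

T_f ≈ 39.4 °C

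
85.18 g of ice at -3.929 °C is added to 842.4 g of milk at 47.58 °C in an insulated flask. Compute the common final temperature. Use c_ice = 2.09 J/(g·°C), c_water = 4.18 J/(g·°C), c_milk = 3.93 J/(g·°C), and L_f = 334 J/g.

Conservation of energy gives ΣQ = 0:
ice -3.929→0 °C: 85.18·2.09·3.929 = 699.46
  melt ice: 85.18·334 = 28450
  warm the meltwater: 356.05 T
  milk cools: 842.4·3.93·(T − 47.58) = 3310.6(T − 47.58)
3666.7 T = 157520 − 29150 = 128370
T ≈ 35.01 °C (positive, so assuming full melt was valid).

T_f ≈ 35.0 °C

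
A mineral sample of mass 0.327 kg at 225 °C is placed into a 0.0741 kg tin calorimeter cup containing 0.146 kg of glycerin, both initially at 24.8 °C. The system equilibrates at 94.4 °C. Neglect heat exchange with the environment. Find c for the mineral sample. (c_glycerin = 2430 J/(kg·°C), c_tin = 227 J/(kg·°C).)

Net heat exchanged in the isolated system is zero:
0.327×c×(94.4 − 225) + 0.146×2430×(94.4 − 24.8) + 0.0741×227×(94.4 − 24.8) = 0
-42.71 c = -25863
c = -25863/-42.71 ≈ 605.6 J/(kg·°C)

c ≈ 606 J/(kg·°C)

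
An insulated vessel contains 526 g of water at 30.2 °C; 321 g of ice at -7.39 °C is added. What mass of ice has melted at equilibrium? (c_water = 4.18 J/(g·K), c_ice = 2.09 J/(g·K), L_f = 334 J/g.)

m_melted ≈ 184 g

Water can give up m c ΔT = 526×4.18×30.2 = 66400 J before reaching 0 °C.
Warming the ice to 0 °C takes 321×2.09×7.39 = 4957.9 J, leaving 61442 J for melting.
Fully melting the ice requires m_ice L_f = 321×334 = 107214 J.
61442 J < 107214 J, so only part of the ice melts and the system sits at 0 °C.
m_melt = 61442 / L_f = 184 g.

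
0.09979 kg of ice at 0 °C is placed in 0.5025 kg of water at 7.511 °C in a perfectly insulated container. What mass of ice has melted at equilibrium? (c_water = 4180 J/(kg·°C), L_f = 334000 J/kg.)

Heat available from the water dropping to 0 °C: 0.5025·4180·7.511 = 15776 J.
To melt every bit of ice: 0.09979·334000 = 33330 J.
That's not enough to melt it all — equilibrium is at 0 °C with ice remaining.
m_melted·334000 = 15776  ⇒  m_melted ≈ 0.04723 kg.

m_melted ≈ 0.0472 kg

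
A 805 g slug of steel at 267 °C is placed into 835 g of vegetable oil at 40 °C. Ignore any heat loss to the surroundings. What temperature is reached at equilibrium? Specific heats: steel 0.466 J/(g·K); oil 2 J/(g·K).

Taking heat into each body as positive, Σ m c ΔT = 0:
805·0.466·(T − 267) + 835·2·(T − 40) = 0
375.13(T − 267) + 1670(T − 40) = 0
2045.1 T = 166960
T ≈ 81.64 °C

T_f ≈ 81.6 °C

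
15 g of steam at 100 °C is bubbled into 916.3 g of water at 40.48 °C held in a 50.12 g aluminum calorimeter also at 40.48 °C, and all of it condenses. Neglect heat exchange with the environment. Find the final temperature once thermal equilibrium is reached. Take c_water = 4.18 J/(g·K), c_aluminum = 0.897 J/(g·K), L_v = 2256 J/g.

T_f ≈ 50.0 °C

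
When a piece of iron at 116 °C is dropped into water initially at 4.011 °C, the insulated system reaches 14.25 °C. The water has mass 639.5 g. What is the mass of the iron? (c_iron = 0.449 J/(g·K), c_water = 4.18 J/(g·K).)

Heat lost by the iron = heat gained by the water:
m·0.449·(116 − 14.25) = 639.5·4.18·(14.25 − 4.011)
45.69 m = 27370  ⇒  m ≈ 599.1 g

m ≈ 599 g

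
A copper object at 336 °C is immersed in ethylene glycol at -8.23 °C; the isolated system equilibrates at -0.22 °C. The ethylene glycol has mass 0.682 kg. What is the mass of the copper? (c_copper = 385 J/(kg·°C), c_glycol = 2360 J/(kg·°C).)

m ≈ 0.0996 kg

Heat gained plus heat lost sum to zero:
m·385·(-0.22 − 336) + 0.682·2360·(-0.22 − (-8.23)) = 0
-129445 m = -12892
m = -12892/-129445 ≈ 0.0996 kg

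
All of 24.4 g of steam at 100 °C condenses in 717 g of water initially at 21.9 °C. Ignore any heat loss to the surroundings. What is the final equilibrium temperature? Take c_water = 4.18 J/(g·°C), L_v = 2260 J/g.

Taking heat into each body as positive, Σ m c ΔT = 0:
latent heat released on condensation: 24.4·2260 = 55144; condensed water 100 °C→T: 101.99(T − 100); original water: 2997.1(T − 21.9)
3099.1 T = 55144 + 10199 + 65636 = 130979
T ≈ 42.26 °C — below 100 °C, confirming all the steam condensed.

T_f ≈ 42.3 °C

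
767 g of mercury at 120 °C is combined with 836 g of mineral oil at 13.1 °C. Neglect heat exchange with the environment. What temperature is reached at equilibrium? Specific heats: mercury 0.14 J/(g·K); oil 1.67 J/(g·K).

T_f ≈ 20.7 °C

|Q_mercury| = |Q_oil|:
767·0.14·(120 − T) = 836·1.67·(T − 13.1)
107.38(120 − T) = 1396.1(T − 13.1)
1503.5 T = 31175  ⇒  T ≈ 20.73 °C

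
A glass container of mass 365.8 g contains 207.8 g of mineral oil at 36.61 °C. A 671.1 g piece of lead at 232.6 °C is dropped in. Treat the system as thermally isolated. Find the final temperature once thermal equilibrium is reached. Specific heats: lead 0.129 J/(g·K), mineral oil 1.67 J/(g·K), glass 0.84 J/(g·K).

With ΣQ=0 the equilibrium temperature is the m·c-weighted mean:
T_f = (86.57×232.6 + 347.03×36.61 + 307.27×36.61) / (86.57 + 347.03 + 307.27)
    = 44090 / 740.87 ≈ 59.51 °C

T_f ≈ 59.5 °C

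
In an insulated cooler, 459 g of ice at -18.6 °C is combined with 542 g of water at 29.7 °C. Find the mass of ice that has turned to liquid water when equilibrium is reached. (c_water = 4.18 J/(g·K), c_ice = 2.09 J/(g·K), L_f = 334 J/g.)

m_melted ≈ 148 g

Cooling the water to 0 °C releases 542·4.18·29.7 = 67287 J.
Of that, 459·2.09·18.6 = 17843 J goes to bring the ice to 0 °C, leaving 49444 J.
Fully melting the ice requires m_ice L_f = 459·334 = 153306 J.
That's not enough to melt it all — equilibrium is at 0 °C with ice remaining.
m_melted·334 = 49444  ⇒  m_melted ≈ 148 g.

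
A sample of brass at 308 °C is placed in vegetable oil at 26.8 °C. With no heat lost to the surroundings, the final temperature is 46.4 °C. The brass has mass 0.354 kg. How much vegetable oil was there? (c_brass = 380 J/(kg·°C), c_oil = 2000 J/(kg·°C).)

m ≈ 0.898 kg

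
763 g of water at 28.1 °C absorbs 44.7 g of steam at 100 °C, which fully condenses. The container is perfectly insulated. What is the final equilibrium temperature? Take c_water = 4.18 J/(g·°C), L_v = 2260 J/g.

Energy conservation, ΣQ = 0:
steam→water at 100 °C releases m L_v = 44.7×2260 = 101022; condensed water 100 °C→T: 186.85(T − 100); water warms: 763×4.18×(T − 28.1) = 3189.3(T − 28.1)
3376.2 T = 101022 + 18685 + 89620 = 209327
T ≈ 62.00 °C — below 100 °C, confirming all the steam condensed.

T_f ≈ 62.0 °C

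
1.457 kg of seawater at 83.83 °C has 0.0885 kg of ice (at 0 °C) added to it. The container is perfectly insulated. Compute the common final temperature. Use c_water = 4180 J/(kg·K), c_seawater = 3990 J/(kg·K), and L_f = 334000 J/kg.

T_f ≈ 74.0 °C

Let T be the final temperature. ΣQ_i = 0:
melt ice: 0.0885×334000 = 29559; warm the meltwater: 369.93 T; seawater: 5813.4(T − 83.83)
6183.4 T = 487340 − 29559 = 457781
T ≈ 74.03 °C. Since T > 0 °C, the all-ice-melts assumption holds.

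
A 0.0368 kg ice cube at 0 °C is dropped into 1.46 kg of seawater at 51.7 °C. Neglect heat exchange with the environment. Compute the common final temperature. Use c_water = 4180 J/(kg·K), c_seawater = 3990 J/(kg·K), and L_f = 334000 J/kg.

Let T be the final temperature. ΣQ_i = 0:
fusion: m_ice L_f = 0.0368×334000 = 12291; meltwater 0→T: 0.0368×4180×T = 153.82 T; seawater cools: 1.46×3990×(T − 51.7) = 5825.4(T − 51.7)
5979.2 T = 301173 − 12291 = 288882
T ≈ 48.31 °C. Since T > 0 °C, the all-ice-melts assumption holds.

T_f ≈ 48.3 °C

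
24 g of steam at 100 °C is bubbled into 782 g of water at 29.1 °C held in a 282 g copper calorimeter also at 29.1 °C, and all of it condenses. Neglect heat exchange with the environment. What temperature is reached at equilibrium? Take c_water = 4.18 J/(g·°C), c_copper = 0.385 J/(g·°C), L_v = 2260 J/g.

Conservation of energy gives ΣQ = 0:
steam→water at 100 °C releases m L_v = 24×2260 = 54240; condensed water 100 °C→T: 100.32(T − 100); water warms: 782×4.18×(T − 29.1) = 3268.8(T − 29.1); copper cup: 282×0.385×(T − 29.1) = 108.57(T − 29.1)
3477.7 T = 54240 + 10032 + 98280 = 162552
T ≈ 46.74 °C — below 100 °C, confirming all the steam condensed.

T_f ≈ 46.7 °C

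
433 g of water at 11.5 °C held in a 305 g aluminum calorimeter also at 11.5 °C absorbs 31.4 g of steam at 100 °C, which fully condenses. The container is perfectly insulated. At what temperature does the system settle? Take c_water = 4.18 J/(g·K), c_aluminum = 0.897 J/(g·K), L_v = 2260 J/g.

Net heat exchanged in the isolated system is zero:
steam→water at 100 °C releases m L_v = 31.4·2260 = 70964
  condensed water 100 °C→T: 131.25(T − 100)
  water warms: 433·4.18·(T − 11.5) = 1809.9(T − 11.5)
  cup: 273.58(T − 11.5)
2214.8 T = 70964 + 13125 + 23961 = 108050
T ≈ 48.79 °C (< 100 °C, so full condensation is consistent).

T_f ≈ 48.8 °C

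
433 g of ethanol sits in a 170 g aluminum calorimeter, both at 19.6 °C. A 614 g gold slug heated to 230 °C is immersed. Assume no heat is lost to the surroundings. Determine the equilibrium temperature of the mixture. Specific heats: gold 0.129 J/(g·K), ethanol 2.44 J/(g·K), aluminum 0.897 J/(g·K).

T_f ≈ 32.5 °C

T_f = Σ m_i c_i T_i / Σ m_i c_i:
T_f = (79.21*230 + 1056.5*19.6 + 152.49*19.6) / (79.21 + 1056.5 + 152.49)
    = 41914 / 1288.2 ≈ 32.54 °C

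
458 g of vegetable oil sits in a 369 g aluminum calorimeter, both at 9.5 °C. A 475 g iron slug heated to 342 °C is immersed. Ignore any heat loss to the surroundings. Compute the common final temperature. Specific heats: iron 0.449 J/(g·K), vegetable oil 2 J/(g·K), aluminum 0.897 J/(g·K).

T_f ≈ 58.1 °C

Conservation of energy gives ΣQ = 0:
475×0.449×(T − 342) + 458×2×(T − 9.5) + 369×0.897×(T − 9.5) = 0
1460.3 T = 84786
T = 84786/1460.3 ≈ 58.06 °C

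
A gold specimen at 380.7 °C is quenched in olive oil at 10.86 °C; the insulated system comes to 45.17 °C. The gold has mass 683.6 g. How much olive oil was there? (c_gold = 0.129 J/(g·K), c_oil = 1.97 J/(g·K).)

|Q_gold| = |Q_oil|:
683.6·0.129·(380.7 − 45.17) = m·1.97·(45.17 − 10.86)
67.59 m = 29589  ⇒  m ≈ 437.8 g

m ≈ 438 g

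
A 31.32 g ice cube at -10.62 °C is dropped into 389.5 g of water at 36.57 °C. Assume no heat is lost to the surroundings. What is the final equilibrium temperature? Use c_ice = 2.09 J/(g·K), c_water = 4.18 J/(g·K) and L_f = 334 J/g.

T_f ≈ 27.5 °C

Energy balance with sensible and latent terms:
ice -10.62→0 °C: 31.32·2.09·10.62 = 695.17
  latent heat to melt: 31.32·334 = 10461
  warm the meltwater: 130.92 T
  water cools: 389.5·4.18·(T − 36.57) = 1628.1(T − 36.57)
1759 T = 59540 − 11156 = 48384
T ≈ 27.51 °C — above 0 °C, consistent with complete melting.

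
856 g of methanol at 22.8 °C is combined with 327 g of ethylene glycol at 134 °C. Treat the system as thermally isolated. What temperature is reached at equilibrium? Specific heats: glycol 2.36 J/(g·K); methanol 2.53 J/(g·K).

Net heat exchanged in the isolated system is zero:
327·2.36·(T − 134) + 856·2.53·(T − 22.8) = 0
771.72(T − 134) + 2165.7(T − 22.8) = 0
2937.4 T = 152788
T ≈ 52.01 °C

T_f ≈ 52.0 °C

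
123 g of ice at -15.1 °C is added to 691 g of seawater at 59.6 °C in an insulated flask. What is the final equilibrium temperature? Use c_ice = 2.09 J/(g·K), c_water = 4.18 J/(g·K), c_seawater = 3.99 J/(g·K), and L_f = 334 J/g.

Energy conservation, ΣQ = 0:
warm ice to 0 °C: 123×2.09×(0 − (-15.1)) = 3881.8
  latent heat to melt: 123×334 = 41082
  warm the meltwater: 514.14 T
  seawater: 2757.1(T − 59.6)
3271.2 T = 164323 − 44964 = 119359
T ≈ 36.49 °C — above 0 °C, consistent with complete melting.

T_f ≈ 36.5 °C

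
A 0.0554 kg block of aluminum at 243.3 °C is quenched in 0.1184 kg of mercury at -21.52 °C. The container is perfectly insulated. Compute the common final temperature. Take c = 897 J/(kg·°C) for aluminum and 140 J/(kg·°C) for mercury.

Setting the total heat transfer to zero:
0.0554*897*(T − 243.3) + 0.1184*140*(T − (-21.52)) = 0
49.69(T − 243.3) + 16.58(T − (-21.52)) = 0
(49.69 + 16.58) T = 49.69*243.3 + 16.58*(-21.52)
T = 11734/66.27 ≈ 177.06 °C

T_f ≈ 177.1 °C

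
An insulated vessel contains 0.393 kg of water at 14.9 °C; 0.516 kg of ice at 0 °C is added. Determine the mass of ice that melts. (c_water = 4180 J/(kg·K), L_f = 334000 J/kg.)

m_melted ≈ 0.0733 kg

Heat available from the water dropping to 0 °C: 0.393×4180×14.9 = 24477 J.
To melt every bit of ice: 0.516×334000 = 172344 J.
24477 J < 172344 J, so only part of the ice melts and the system sits at 0 °C.
m_melt = 24477 / L_f = 0.07328 kg.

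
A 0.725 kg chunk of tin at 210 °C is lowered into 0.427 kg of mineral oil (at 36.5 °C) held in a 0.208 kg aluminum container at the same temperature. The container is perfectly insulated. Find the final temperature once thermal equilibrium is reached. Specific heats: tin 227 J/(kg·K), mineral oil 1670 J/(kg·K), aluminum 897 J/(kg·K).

T_f ≈ 63.3 °C

Heat gained plus heat lost sum to zero:
0.725×227×(T − 210) + 0.427×1670×(T − 36.5) + 0.208×897×(T − 36.5) = 0
(164.57 + 713.09 + 186.58) T = 164.57×210 + 713.09×36.5 + 186.58×36.5
T ≈ 63.33 °C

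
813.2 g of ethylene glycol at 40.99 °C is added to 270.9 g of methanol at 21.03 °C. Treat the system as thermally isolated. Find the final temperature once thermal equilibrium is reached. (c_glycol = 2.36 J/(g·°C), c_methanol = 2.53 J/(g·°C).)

T_f ≈ 35.7 °C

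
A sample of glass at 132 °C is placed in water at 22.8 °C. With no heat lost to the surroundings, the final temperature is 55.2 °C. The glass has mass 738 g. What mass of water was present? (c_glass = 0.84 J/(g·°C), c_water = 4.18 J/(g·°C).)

m ≈ 352 g

Setting the total heat transfer to zero:
738×0.84×(55.2 − 132) + m×4.18×(55.2 − 22.8) = 0
135.43 m = 47610
m = 47610/135.43 ≈ 351.5 g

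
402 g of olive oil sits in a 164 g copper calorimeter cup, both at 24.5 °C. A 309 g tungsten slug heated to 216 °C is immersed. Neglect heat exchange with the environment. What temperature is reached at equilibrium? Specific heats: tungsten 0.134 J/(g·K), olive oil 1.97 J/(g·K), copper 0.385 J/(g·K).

T_f ≈ 33.3 °C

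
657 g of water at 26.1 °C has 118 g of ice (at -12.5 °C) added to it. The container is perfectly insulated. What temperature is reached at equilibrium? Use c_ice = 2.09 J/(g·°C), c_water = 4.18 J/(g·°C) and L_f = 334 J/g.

Let T be the final temperature. ΣQ_i = 0:
warm ice to 0 °C: 118×2.09×(0 − (-12.5)) = 3082.7
  melt ice: 118×334 = 39412
  warm the meltwater: 493.24 T
  water: 2746.3(T − 26.1)
3239.5 T = 71677 − 42495 = 29183
T ≈ 9.01 °C (positive, so assuming full melt was valid).

T_f ≈ 9.0 °C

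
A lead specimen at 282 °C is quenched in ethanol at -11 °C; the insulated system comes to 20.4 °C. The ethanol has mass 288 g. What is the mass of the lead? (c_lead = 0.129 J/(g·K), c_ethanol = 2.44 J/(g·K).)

m ≈ 654 g

Let T be the final temperature. ΣQ_i = 0:
m·0.129·(20.4 − 282) + 288·2.44·(20.4 − (-11)) = 0
-33.75 m = -22065
m = -22065/-33.75 ≈ 653.9 g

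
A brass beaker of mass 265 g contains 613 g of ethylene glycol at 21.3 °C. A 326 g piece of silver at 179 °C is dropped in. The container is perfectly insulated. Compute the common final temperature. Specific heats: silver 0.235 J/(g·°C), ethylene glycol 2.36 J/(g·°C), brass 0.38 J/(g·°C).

T_f ≈ 28.7 °C

Heat gained plus heat lost sum to zero:
326*0.235*(T − 179) + 613*2.36*(T − 21.3) + 265*0.38*(T − 21.3) = 0
76.61(T − 179) + 1446.7(T − 21.3) + 100.7(T − 21.3) = 0
(76.61 + 1446.7 + 100.7) T = 76.61*179 + 1446.7*21.3 + 100.7*21.3
T = 46672 / 1624 = 28.7 °C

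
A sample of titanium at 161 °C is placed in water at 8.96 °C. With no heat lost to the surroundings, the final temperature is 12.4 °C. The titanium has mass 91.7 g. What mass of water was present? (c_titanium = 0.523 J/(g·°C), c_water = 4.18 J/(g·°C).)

Heat gained plus heat lost sum to zero:
91.7·0.523·(12.4 − 161) + m·4.18·(12.4 − 8.96) = 0
14.38 m = 7126.7
m = 7126.7/14.38 ≈ 495.6 g

m ≈ 496 g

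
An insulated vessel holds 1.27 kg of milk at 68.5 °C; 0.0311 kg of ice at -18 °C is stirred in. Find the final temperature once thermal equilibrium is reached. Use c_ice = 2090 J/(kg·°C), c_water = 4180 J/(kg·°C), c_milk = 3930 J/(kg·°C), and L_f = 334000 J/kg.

T_f ≈ 64.5 °C

Let T be the final temperature. ΣQ_i = 0:
ice -18→0 °C: 0.0311×2090×18 = 1170
  melt ice: 0.0311×334000 = 10387
  meltwater 0→T: 0.0311×4180×T = 130 T
  milk cools: 1.27×3930×(T − 68.5) = 4991.1(T − 68.5)
5121.1 T = 341890 − 11557 = 330333
T ≈ 64.50 °C (positive, so assuming full melt was valid).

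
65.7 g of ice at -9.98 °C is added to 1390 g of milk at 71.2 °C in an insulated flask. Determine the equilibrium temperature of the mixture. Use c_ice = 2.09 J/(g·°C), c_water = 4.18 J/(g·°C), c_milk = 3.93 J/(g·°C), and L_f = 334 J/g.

T_f ≈ 63.7 °C

Net heat exchanged in the isolated system is zero:
ice -9.98→0 °C: 65.7·2.09·9.98 = 1370.4
  melt ice: 65.7·334 = 21944
  meltwater 0→T: 65.7·4.18·T = 274.63 T
  milk: 5462.7(T − 71.2)
5737.3 T = 388944 − 23314 = 365630
T ≈ 63.73 °C — above 0 °C, consistent with complete melting.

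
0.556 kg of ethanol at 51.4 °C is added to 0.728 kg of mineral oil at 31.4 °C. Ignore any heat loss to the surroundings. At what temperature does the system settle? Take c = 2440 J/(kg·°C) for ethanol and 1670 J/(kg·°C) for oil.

T_f ≈ 41.9 °C

T_f is the heat-capacity-weighted average of the initial temperatures:
T_f = (1356.6×51.4 + 1215.8×31.4) / (1356.6 + 1215.8)
    = 107906 / 2572.4 ≈ 41.95 °C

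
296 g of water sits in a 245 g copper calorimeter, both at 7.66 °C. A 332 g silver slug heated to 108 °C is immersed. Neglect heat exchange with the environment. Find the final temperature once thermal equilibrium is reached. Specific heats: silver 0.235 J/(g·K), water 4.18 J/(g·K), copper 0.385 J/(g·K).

T_f ≈ 13.2 °C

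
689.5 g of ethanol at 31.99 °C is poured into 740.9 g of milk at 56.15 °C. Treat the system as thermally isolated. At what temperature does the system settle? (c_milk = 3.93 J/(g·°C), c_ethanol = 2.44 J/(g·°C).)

Set heat shed by the hot body equal to heat absorbed by the cold body:
740.9×3.93×(56.15 − T) = 689.5×2.44×(T − 31.99)
2911.7(56.15 − T) = 1682.4(T − 31.99)
4594.1 T = 217313  ⇒  T ≈ 47.30 °C

T_f ≈ 47.3 °C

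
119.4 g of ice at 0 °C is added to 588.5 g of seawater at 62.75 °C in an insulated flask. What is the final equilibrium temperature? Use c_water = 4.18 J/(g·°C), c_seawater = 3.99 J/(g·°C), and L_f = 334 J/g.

T_f ≈ 37.7 °C

Energy conservation, ΣQ = 0:
fusion: m_ice L_f = 119.4×334 = 39880; meltwater 0→T: 119.4×4.18×T = 499.09 T; seawater: 2348.1(T − 62.75)
2847.2 T = 147344 − 39880 = 107465
T ≈ 37.74 °C — above 0 °C, consistent with complete melting.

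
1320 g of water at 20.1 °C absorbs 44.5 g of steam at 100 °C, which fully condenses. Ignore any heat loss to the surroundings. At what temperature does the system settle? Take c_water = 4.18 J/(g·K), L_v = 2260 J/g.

Net heat exchanged in the isolated system is zero:
steam→water at 100 °C releases m L_v = 44.5·2260 = 100570
  condensed water 100 °C→T: 186.01(T − 100)
  water warms: 1320·4.18·(T − 20.1) = 5517.6(T − 20.1)
5703.6 T = 100570 + 18601 + 110904 = 230075
T ≈ 40.34 °C — below 100 °C, confirming all the steam condensed.

T_f ≈ 40.3 °C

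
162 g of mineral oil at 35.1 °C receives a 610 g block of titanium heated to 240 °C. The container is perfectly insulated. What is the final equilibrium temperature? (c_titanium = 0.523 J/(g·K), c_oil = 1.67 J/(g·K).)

T_f ≈ 146.0 °C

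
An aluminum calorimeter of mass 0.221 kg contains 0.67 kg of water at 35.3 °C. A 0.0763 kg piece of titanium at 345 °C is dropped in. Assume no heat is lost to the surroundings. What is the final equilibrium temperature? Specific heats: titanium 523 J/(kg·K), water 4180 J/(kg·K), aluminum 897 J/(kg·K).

T_f ≈ 39.4 °C

Taking heat into each body as positive, Σ m c ΔT = 0:
0.0763*523*(T − 345) + 0.67*4180*(T − 35.3) + 0.221*897*(T − 35.3) = 0
39.9(T − 345) + 2800.6(T − 35.3) + 198.24(T − 35.3) = 0
3038.7 T = 119626
T ≈ 39.37 °C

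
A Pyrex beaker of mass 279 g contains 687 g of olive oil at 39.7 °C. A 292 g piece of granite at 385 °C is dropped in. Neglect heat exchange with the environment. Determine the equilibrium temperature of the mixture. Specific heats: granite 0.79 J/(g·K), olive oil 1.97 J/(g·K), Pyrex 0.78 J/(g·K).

T_f ≈ 83.9 °C

Setting the total heat transfer to zero:
292*0.79*(T − 385) + 687*1.97*(T − 39.7) + 279*0.78*(T − 39.7) = 0
1801.7 T = 151181
T ≈ 83.91 °C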